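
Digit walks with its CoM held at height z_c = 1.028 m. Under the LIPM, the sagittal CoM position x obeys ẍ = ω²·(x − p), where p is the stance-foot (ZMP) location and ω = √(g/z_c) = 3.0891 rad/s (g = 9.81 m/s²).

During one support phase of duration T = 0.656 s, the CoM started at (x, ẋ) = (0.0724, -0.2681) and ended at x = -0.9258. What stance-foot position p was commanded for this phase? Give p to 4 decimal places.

p = 0.3083

ωT = 3.0891·0.656 = 2.026450; cosh(ωT) = 3.859452, sinh(ωT) = 3.727649
x(T) = p + (x₀−p)·cosh(ωT) + (ẋ₀/ω)·sinh(ωT) ⇒ p·(1 − cosh) = x(T) − x₀·cosh − (ẋ₀/ω)·sinh
numerator   = -0.9258 − (0.0724)·3.859452 − (-0.2681/3.0891)·3.727649 = -0.881705
denominator = 1 − 3.859452 = -2.859452
p = -0.881705 / -2.859452 = 0.3083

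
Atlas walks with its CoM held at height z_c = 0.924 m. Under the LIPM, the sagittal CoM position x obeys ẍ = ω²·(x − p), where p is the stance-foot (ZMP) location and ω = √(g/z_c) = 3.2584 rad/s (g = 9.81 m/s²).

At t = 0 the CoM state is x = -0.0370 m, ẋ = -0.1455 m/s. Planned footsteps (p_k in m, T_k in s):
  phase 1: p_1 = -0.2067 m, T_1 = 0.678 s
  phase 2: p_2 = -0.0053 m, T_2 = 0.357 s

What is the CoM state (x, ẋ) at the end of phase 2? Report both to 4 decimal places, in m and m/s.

phase 1: p=-0.2067, T=0.678, ωT=2.209195, cosh=4.609086, sinh=4.499297; start (x,ẋ)=(-0.037000, -0.145500) → end (x,ẋ)=(0.374551, 1.817266)
phase 2: p=-0.0053, T=0.357, ωT=1.163249, cosh=1.756391, sinh=1.443922; start (x,ẋ)=(0.374551, 1.817266) → end (x,ẋ)=(1.467168, 4.978984)

x = 1.4672, ẋ = 4.9790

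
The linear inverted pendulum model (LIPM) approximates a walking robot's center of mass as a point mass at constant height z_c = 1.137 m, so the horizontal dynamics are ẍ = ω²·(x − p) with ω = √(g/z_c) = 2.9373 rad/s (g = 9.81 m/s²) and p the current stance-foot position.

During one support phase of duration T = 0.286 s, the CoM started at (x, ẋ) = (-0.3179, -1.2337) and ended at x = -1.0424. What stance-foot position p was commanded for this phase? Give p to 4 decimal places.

p = 0.5607

ωT = 2.9373·0.286 = 0.840068; cosh(ωT) = 1.374103, sinh(ωT) = 0.942421
x(T) = p + (x₀−p)·cosh(ωT) + (ẋ₀/ω)·sinh(ωT) ⇒ p·(1 − cosh) = x(T) − x₀·cosh − (ẋ₀/ω)·sinh
numerator   = -1.0424 − (-0.3179)·1.374103 − (-1.2337/2.9373)·0.942421 = -0.209745
denominator = 1 − 1.374103 = -0.374103
p = -0.209745 / -0.374103 = 0.5607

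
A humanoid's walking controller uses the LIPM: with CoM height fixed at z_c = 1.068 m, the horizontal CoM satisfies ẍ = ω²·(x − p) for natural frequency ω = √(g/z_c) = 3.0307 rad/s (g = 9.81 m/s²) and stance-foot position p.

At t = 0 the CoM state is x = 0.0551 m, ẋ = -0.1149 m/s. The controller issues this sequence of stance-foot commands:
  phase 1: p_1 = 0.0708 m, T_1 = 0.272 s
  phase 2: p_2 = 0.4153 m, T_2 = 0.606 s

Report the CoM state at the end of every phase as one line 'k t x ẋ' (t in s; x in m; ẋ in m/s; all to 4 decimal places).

1 0.2720 0.0145 -0.2000
2 0.8780 -1.0759 -4.3576

phase 1: p=0.0708, T=0.272, ωT=0.824350, cosh=1.359459, sinh=0.920940; start (x,ẋ)=(0.055100, -0.114900) → end (x,ẋ)=(0.014542, -0.200022)
phase 2: p=0.4153, T=0.606, ωT=1.836604, cosh=3.217275, sinh=3.057918; start (x,ẋ)=(0.014542, -0.200022) → end (x,ẋ)=(-1.075868, -4.357605)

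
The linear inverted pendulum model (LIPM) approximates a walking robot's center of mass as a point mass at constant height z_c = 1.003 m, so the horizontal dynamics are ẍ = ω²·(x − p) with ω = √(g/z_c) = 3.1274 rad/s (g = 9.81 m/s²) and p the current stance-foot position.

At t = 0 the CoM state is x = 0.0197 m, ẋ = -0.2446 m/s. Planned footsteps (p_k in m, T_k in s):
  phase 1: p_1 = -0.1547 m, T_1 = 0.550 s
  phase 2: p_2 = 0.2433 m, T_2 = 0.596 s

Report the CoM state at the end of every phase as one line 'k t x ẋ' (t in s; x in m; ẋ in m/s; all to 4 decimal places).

phase 1: p=-0.1547, T=0.550, ωT=1.720070, cosh=2.881987, sinh=2.702933; start (x,ẋ)=(0.019700, -0.244600) → end (x,ẋ)=(0.136517, 0.769296)
phase 2: p=0.2433, T=0.596, ωT=1.863930, cosh=3.302048, sinh=3.146986; start (x,ẋ)=(0.136517, 0.769296) → end (x,ẋ)=(0.664811, 1.489304)

1 0.5500 0.1365 0.7693
2 1.1460 0.6648 1.4893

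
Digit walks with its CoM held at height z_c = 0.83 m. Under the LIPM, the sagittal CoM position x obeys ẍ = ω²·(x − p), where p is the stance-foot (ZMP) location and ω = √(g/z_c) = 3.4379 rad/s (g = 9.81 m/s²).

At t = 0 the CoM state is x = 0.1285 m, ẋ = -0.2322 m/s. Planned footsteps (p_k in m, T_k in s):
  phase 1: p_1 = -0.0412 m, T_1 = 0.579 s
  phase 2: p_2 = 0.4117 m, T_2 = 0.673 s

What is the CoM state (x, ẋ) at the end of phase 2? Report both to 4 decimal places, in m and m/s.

phase 1: p=-0.0412, T=0.579, ωT=1.990544, cosh=3.728068, sinh=3.591447; start (x,ẋ)=(0.128500, -0.232200) → end (x,ẋ)=(0.348882, 1.229635)
phase 2: p=0.4117, T=0.673, ωT=2.313707, cosh=5.105365, sinh=5.006471; start (x,ẋ)=(0.348882, 1.229635) → end (x,ẋ)=(1.881659, 5.196533)

x = 1.8817, ẋ = 5.1965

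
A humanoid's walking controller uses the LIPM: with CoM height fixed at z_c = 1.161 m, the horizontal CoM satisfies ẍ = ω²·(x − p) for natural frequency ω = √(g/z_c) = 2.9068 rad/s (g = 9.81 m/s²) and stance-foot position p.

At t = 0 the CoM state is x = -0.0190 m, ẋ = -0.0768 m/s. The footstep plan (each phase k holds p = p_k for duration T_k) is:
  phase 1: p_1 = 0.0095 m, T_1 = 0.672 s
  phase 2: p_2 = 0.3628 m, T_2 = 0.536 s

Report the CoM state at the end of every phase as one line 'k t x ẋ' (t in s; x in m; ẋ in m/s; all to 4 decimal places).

phase 1: p=0.0095, T=0.672, ωT=1.953370, cosh=3.597103, sinh=3.455308; start (x,ẋ)=(-0.019000, -0.076800) → end (x,ẋ)=(-0.184309, -0.562508)
phase 2: p=0.3628, T=0.536, ωT=1.558045, cosh=2.480037, sinh=2.269489; start (x,ẋ)=(-0.184309, -0.562508) → end (x,ẋ)=(-1.433231, -5.004296)

1 0.6720 -0.1843 -0.5625
2 1.2080 -1.4332 -5.0043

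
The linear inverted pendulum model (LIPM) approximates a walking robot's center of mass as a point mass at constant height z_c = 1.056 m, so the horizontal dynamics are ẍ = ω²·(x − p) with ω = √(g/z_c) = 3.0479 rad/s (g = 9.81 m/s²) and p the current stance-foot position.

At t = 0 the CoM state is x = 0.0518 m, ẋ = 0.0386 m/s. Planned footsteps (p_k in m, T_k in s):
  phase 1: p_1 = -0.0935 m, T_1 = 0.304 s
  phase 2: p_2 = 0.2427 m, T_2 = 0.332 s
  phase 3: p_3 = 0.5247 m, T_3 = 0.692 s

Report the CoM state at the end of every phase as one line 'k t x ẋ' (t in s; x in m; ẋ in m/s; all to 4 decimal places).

1 0.3040 0.1323 0.5280
2 0.6360 0.2775 0.4204
3 1.3280 0.0510 -1.3013

phase 1: p=-0.0935, T=0.304, ωT=0.926562, cosh=1.460861, sinh=1.064948; start (x,ẋ)=(0.051800, 0.038600) → end (x,ẋ)=(0.132250, 0.528012)
phase 2: p=0.2427, T=0.332, ωT=1.011903, cosh=1.557178, sinh=1.193652; start (x,ẋ)=(0.132250, 0.528012) → end (x,ẋ)=(0.277496, 0.420378)
phase 3: p=0.5247, T=0.692, ωT=2.109147, cosh=4.181274, sinh=4.059933; start (x,ẋ)=(0.277496, 0.420378) → end (x,ẋ)=(0.051032, -1.301257)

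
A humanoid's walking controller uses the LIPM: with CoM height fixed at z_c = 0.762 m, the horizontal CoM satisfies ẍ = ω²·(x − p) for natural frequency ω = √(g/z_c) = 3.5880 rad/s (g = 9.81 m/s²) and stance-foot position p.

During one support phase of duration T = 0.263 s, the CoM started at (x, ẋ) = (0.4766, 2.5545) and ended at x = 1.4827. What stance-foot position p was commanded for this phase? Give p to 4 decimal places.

p = -0.0034

ωT = 3.5880·0.263 = 0.943644; cosh(ωT) = 1.479267, sinh(ωT) = 1.090060
x(T) = p + (x₀−p)·cosh(ωT) + (ẋ₀/ω)·sinh(ωT) ⇒ p·(1 − cosh) = x(T) − x₀·cosh − (ẋ₀/ω)·sinh
numerator   = 1.4827 − (0.4766)·1.479267 − (2.5545/3.5880)·1.090060 = 0.001606
denominator = 1 − 1.479267 = -0.479267
p = 0.001606 / -0.479267 = -0.0034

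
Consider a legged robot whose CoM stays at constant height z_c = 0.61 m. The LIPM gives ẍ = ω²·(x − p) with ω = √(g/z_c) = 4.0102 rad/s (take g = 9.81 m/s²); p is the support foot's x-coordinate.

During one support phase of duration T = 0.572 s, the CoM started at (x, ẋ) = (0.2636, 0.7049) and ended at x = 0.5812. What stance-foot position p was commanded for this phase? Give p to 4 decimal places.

p = 0.3996

ωT = 4.0102·0.572 = 2.293834; cosh(ωT) = 5.006877, sinh(ωT) = 4.905998
x(T) = p + (x₀−p)·cosh(ωT) + (ẋ₀/ω)·sinh(ωT) ⇒ p·(1 − cosh) = x(T) − x₀·cosh − (ẋ₀/ω)·sinh
numerator   = 0.5812 − (0.2636)·5.006877 − (0.7049/4.0102)·4.905998 = -1.600973
denominator = 1 − 5.006877 = -4.006877
p = -1.600973 / -4.006877 = 0.3996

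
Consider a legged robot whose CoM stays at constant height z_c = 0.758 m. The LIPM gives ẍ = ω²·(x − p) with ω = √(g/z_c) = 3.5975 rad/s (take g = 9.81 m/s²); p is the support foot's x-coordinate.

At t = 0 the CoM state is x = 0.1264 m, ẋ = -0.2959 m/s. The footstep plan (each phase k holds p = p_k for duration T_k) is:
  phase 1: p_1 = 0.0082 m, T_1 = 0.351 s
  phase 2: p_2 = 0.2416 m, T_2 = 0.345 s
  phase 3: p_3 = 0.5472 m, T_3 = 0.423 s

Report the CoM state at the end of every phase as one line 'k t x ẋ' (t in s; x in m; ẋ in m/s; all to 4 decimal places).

1 0.3510 0.1001 0.1266
2 0.6960 0.0322 -0.5698
3 1.1190 -1.0339 -5.4080

phase 1: p=0.0082, T=0.351, ωT=1.262722, cosh=1.908958, sinh=1.626075; start (x,ẋ)=(0.126400, -0.295900) → end (x,ẋ)=(0.100092, 0.126586)
phase 2: p=0.2416, T=0.345, ωT=1.241138, cosh=1.874301, sinh=1.585246; start (x,ẋ)=(0.100092, 0.126586) → end (x,ẋ)=(0.032151, -0.569750)
phase 3: p=0.5472, T=0.423, ωT=1.521742, cosh=2.399265, sinh=2.180934; start (x,ẋ)=(0.032151, -0.569750) → end (x,ẋ)=(-1.033942, -5.408009)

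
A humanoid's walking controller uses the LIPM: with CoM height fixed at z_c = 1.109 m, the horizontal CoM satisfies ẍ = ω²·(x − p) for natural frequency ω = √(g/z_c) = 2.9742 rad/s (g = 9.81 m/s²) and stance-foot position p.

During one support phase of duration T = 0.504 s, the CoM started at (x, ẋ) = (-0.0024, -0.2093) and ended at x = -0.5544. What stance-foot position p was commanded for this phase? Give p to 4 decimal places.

ωT = 2.9742·0.504 = 1.498997; cosh(ωT) = 2.350275, sinh(ωT) = 2.126921
x(T) = p + (x₀−p)·cosh(ωT) + (ẋ₀/ω)·sinh(ωT) ⇒ p·(1 − cosh) = x(T) − x₀·cosh − (ẋ₀/ω)·sinh
numerator   = -0.5544 − (-0.0024)·2.350275 − (-0.2093/2.9742)·2.126921 = -0.399084
denominator = 1 − 2.350275 = -1.350275
p = -0.399084 / -1.350275 = 0.2956

p = 0.2956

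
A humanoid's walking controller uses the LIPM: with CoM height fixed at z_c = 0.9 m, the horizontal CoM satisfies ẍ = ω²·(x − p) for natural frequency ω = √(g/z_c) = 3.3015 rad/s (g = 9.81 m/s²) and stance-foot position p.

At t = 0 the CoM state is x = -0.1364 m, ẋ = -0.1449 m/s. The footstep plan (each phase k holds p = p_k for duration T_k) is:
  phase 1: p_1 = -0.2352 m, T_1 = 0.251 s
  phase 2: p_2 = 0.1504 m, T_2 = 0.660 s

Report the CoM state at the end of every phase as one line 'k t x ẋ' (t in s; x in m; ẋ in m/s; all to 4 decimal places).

1 0.2510 -0.1412 0.1048
2 0.9110 -1.0160 -3.7302

phase 1: p=-0.2352, T=0.251, ωT=0.828676, cosh=1.363456, sinh=0.926829; start (x,ẋ)=(-0.136400, -0.144900) → end (x,ẋ)=(-0.141168, 0.104756)
phase 2: p=0.1504, T=0.660, ωT=2.178990, cosh=4.475266, sinh=4.362110; start (x,ẋ)=(-0.141168, 0.104756) → end (x,ẋ)=(-1.016037, -3.730211)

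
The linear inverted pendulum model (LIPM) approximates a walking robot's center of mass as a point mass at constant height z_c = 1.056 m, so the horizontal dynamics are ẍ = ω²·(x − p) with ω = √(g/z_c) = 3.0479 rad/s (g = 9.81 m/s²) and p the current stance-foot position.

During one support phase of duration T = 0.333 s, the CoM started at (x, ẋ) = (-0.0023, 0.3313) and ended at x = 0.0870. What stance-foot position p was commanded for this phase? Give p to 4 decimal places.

ωT = 3.0479·0.333 = 1.014951; cosh(ωT) = 1.560824, sinh(ωT) = 1.198404
x(T) = p + (x₀−p)·cosh(ωT) + (ẋ₀/ω)·sinh(ωT) ⇒ p·(1 − cosh) = x(T) − x₀·cosh − (ẋ₀/ω)·sinh
numerator   = 0.0870 − (-0.0023)·1.560824 − (0.3313/3.0479)·1.198404 = -0.039674
denominator = 1 − 1.560824 = -0.560824
p = -0.039674 / -0.560824 = 0.0707

p = 0.0707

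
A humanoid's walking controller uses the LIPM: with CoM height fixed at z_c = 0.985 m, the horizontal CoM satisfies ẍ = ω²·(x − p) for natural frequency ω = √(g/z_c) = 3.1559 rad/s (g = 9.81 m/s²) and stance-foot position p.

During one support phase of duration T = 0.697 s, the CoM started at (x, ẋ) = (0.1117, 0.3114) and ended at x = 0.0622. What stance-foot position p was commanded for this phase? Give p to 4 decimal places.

p = 0.2489

ωT = 3.1559·0.697 = 2.199662; cosh(ωT) = 4.566403, sinh(ωT) = 4.455563
x(T) = p + (x₀−p)·cosh(ωT) + (ẋ₀/ω)·sinh(ωT) ⇒ p·(1 − cosh) = x(T) − x₀·cosh − (ẋ₀/ω)·sinh
numerator   = 0.0622 − (0.1117)·4.566403 − (0.3114/3.1559)·4.455563 = -0.887508
denominator = 1 − 4.566403 = -3.566403
p = -0.887508 / -3.566403 = 0.2489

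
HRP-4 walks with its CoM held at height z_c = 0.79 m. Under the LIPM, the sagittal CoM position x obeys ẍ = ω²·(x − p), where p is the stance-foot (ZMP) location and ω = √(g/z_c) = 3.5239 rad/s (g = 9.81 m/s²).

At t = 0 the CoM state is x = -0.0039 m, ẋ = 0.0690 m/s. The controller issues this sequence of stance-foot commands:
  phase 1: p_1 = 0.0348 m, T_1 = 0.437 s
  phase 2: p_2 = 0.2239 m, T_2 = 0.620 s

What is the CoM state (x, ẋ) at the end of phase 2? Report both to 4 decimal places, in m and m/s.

phase 1: p=0.0348, T=0.437, ωT=1.539944, cosh=2.439362, sinh=2.224969; start (x,ẋ)=(-0.003900, 0.069000) → end (x,ẋ)=(-0.016037, -0.135114)
phase 2: p=0.2239, T=0.620, ωT=2.184818, cosh=4.500764, sinh=4.388266; start (x,ẋ)=(-0.016037, -0.135114) → end (x,ẋ)=(-1.024256, -4.318459)

x = -1.0243, ẋ = -4.3185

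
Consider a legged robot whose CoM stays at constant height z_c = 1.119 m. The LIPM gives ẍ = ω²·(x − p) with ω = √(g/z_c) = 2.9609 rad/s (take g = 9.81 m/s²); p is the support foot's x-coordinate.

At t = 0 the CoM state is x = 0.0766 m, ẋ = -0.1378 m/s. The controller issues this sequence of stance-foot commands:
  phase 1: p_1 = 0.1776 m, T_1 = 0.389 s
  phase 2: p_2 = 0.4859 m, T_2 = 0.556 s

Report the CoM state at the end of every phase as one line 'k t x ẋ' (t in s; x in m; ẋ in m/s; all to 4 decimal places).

phase 1: p=0.1776, T=0.389, ωT=1.151790, cosh=1.739961, sinh=1.423890; start (x,ẋ)=(0.076600, -0.137800) → end (x,ẋ)=(-0.064404, -0.665582)
phase 2: p=0.4859, T=0.556, ωT=1.646260, cosh=2.690157, sinh=2.497387; start (x,ẋ)=(-0.064404, -0.665582) → end (x,ẋ)=(-1.555893, -5.859750)

1 0.3890 -0.0644 -0.6656
2 0.9450 -1.5559 -5.8598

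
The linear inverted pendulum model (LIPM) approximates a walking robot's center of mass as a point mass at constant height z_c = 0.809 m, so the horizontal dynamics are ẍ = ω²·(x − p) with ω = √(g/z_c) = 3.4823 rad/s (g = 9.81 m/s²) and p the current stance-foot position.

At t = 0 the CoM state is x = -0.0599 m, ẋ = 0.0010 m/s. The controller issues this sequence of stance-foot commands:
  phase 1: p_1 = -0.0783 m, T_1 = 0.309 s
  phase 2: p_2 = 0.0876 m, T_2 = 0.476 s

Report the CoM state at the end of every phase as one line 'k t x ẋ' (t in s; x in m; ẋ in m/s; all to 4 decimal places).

1 0.3090 -0.0478 0.0847
2 0.7850 -0.2190 -0.9618

phase 1: p=-0.0783, T=0.309, ωT=1.076031, cosh=1.636980, sinh=1.296034; start (x,ẋ)=(-0.059900, 0.001000) → end (x,ẋ)=(-0.047807, 0.084679)
phase 2: p=0.0876, T=0.476, ωT=1.657575, cosh=2.718586, sinh=2.527985; start (x,ẋ)=(-0.047807, 0.084679) → end (x,ẋ)=(-0.219043, -0.961810)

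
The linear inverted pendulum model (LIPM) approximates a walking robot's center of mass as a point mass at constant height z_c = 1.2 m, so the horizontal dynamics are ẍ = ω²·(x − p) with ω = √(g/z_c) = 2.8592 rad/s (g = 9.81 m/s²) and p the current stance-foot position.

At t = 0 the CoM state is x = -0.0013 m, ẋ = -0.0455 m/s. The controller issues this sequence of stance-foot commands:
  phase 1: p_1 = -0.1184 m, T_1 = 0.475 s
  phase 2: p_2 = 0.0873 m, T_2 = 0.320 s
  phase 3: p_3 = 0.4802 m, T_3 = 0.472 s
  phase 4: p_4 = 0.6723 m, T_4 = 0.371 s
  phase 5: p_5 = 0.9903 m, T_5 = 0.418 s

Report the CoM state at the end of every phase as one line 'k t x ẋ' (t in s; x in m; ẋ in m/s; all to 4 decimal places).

phase 1: p=-0.1184, T=0.475, ωT=1.358120, cosh=2.073010, sinh=1.815866; start (x,ẋ)=(-0.001300, -0.045500) → end (x,ẋ)=(0.095453, 0.513652)
phase 2: p=0.0873, T=0.320, ωT=0.914944, cosh=1.448587, sinh=1.048048; start (x,ẋ)=(0.095453, 0.513652) → end (x,ẋ)=(0.287390, 0.768500)
phase 3: p=0.4802, T=0.472, ωT=1.349542, cosh=2.057510, sinh=1.798151; start (x,ẋ)=(0.287390, 0.768500) → end (x,ẋ)=(0.566802, 0.589910)
phase 4: p=0.6723, T=0.371, ωT=1.060763, cosh=1.617383, sinh=1.271192; start (x,ẋ)=(0.566802, 0.589910) → end (x,ẋ)=(0.763942, 0.570668)
phase 5: p=0.9903, T=0.418, ωT=1.195146, cosh=1.803349, sinh=1.500689; start (x,ẋ)=(0.763942, 0.570668) → end (x,ẋ)=(0.881620, 0.057862)

1 0.4750 0.0955 0.5137
2 0.7950 0.2874 0.7685
3 1.2670 0.5668 0.5899
4 1.6380 0.7639 0.5707
5 2.0560 0.8816 0.0579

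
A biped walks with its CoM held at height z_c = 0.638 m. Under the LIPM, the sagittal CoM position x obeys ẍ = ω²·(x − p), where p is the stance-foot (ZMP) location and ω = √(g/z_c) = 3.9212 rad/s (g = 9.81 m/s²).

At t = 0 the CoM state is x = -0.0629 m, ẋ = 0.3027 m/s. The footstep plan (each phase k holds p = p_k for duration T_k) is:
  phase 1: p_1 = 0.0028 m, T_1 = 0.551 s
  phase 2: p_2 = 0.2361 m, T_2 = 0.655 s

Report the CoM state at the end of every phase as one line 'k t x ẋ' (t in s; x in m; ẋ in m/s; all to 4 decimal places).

phase 1: p=0.0028, T=0.551, ωT=2.160581, cosh=4.395718, sinh=4.280460; start (x,ẋ)=(-0.062900, 0.302700) → end (x,ẋ)=(0.044435, 0.227840)
phase 2: p=0.2361, T=0.655, ωT=2.568386, cosh=6.560706, sinh=6.484047; start (x,ẋ)=(0.044435, 0.227840) → end (x,ẋ)=(-0.644607, -3.378349)

1 0.5510 0.0444 0.2278
2 1.2060 -0.6446 -3.3783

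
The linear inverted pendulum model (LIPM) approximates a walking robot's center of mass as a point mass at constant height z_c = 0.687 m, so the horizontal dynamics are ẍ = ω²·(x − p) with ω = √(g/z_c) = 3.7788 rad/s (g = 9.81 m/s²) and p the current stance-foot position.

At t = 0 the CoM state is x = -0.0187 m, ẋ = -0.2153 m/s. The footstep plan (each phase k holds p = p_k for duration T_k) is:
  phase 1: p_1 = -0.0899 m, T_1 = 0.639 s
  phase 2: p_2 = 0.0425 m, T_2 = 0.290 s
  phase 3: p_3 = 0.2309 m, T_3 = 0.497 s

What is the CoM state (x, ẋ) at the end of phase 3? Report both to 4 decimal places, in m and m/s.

phase 1: p=-0.0899, T=0.639, ωT=2.414653, cosh=5.637644, sinh=5.548246; start (x,ẋ)=(-0.018700, -0.215300) → end (x,ẋ)=(-0.004615, 0.278974)
phase 2: p=0.0425, T=0.290, ωT=1.095852, cosh=1.662993, sinh=1.328738; start (x,ẋ)=(-0.004615, 0.278974) → end (x,ẋ)=(0.062243, 0.227364)
phase 3: p=0.2309, T=0.497, ωT=1.878064, cosh=3.346856, sinh=3.193971; start (x,ẋ)=(0.062243, 0.227364) → end (x,ẋ)=(-0.141394, -1.274628)

x = -0.1414, ẋ = -1.2746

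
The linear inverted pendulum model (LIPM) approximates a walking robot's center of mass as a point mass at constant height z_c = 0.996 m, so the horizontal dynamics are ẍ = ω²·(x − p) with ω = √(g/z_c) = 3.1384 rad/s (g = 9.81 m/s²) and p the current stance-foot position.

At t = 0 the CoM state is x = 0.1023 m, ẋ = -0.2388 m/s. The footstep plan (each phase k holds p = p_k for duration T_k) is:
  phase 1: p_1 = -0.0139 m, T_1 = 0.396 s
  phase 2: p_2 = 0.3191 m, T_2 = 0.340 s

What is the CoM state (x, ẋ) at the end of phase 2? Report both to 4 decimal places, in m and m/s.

phase 1: p=-0.0139, T=0.396, ωT=1.242806, cosh=1.876949, sinh=1.588376; start (x,ẋ)=(0.102300, -0.238800) → end (x,ẋ)=(0.083342, 0.131037)
phase 2: p=0.3191, T=0.340, ωT=1.067056, cosh=1.625415, sinh=1.281395; start (x,ẋ)=(0.083342, 0.131037) → end (x,ẋ)=(-0.010602, -0.735117)

x = -0.0106, ẋ = -0.7351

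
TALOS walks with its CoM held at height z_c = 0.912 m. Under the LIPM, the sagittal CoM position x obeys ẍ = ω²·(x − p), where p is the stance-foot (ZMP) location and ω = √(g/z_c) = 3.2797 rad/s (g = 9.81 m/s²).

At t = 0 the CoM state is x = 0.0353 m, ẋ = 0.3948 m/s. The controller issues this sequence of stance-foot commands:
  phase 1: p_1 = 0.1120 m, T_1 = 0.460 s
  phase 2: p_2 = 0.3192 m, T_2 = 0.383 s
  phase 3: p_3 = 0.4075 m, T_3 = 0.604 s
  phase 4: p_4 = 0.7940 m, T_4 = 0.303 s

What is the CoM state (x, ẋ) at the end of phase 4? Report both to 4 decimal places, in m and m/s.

x = -1.0036, ẋ = -5.3995

phase 1: p=0.1120, T=0.460, ωT=1.508662, cosh=2.370942, sinh=2.149736; start (x,ẋ)=(0.035300, 0.394800) → end (x,ẋ)=(0.188927, 0.395275)
phase 2: p=0.3192, T=0.383, ωT=1.256125, cosh=1.898271, sinh=1.613516; start (x,ẋ)=(0.188927, 0.395275) → end (x,ẋ)=(0.266371, 0.060956)
phase 3: p=0.4075, T=0.604, ωT=1.980939, cosh=3.693743, sinh=3.555803; start (x,ẋ)=(0.266371, 0.060956) → end (x,ẋ)=(-0.047707, -1.420688)
phase 4: p=0.7940, T=0.303, ωT=0.993749, cosh=1.535765, sinh=1.165578; start (x,ẋ)=(-0.047707, -1.420688) → end (x,ẋ)=(-1.003565, -5.399476)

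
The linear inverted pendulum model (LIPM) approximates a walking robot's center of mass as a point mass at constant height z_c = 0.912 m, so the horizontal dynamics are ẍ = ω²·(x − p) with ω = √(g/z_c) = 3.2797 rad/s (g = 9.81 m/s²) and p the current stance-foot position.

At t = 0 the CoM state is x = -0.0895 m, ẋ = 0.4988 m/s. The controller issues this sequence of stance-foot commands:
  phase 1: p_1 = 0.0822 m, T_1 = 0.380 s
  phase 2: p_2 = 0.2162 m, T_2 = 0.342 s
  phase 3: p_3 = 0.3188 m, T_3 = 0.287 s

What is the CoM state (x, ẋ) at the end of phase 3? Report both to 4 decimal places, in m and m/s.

x = -0.6427, ẋ = -2.9275

phase 1: p=0.0822, T=0.380, ωT=1.246286, cosh=1.882487, sinh=1.594917; start (x,ẋ)=(-0.089500, 0.498800) → end (x,ẋ)=(0.001543, 0.040848)
phase 2: p=0.2162, T=0.342, ωT=1.121657, cosh=1.697839, sinh=1.372099; start (x,ẋ)=(0.001543, 0.040848) → end (x,ẋ)=(-0.131163, -0.896618)
phase 3: p=0.3188, T=0.287, ωT=0.941274, cosh=1.476688, sinh=1.086557; start (x,ẋ)=(-0.131163, -0.896618) → end (x,ẋ)=(-0.642703, -2.927507)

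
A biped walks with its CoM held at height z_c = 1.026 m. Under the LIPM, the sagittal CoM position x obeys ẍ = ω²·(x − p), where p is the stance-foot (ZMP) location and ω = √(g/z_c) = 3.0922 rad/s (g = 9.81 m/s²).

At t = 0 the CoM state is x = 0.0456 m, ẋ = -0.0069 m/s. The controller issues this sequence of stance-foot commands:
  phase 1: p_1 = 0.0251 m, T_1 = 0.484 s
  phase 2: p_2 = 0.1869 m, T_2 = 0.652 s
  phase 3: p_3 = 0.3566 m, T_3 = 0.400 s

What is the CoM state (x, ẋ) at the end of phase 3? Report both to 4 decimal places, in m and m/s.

phase 1: p=0.0251, T=0.484, ωT=1.496625, cosh=2.345236, sinh=2.121352; start (x,ẋ)=(0.045600, -0.006900) → end (x,ẋ)=(0.068444, 0.118291)
phase 2: p=0.1869, T=0.652, ωT=2.016114, cosh=3.821131, sinh=3.687959; start (x,ẋ)=(0.068444, 0.118291) → end (x,ẋ)=(-0.124656, -0.898861)
phase 3: p=0.3566, T=0.400, ωT=1.236880, cosh=1.867569, sinh=1.577280; start (x,ẋ)=(-0.124656, -0.898861) → end (x,ẋ)=(-1.000673, -4.025898)

x = -1.0007, ẋ = -4.0259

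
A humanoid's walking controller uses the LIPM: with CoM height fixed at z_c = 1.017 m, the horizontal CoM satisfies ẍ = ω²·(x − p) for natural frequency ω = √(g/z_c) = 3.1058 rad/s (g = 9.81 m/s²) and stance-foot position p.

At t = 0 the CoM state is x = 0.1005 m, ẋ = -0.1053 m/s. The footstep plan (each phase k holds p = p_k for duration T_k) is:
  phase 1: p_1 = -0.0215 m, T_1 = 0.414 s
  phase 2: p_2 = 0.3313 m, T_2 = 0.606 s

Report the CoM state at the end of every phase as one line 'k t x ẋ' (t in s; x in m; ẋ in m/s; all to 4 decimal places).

phase 1: p=-0.0215, T=0.414, ωT=1.285801, cosh=1.946997, sinh=1.670568; start (x,ẋ)=(0.100500, -0.105300) → end (x,ẋ)=(0.159394, 0.427972)
phase 2: p=0.3313, T=0.606, ωT=1.882115, cosh=3.359823, sinh=3.207556; start (x,ẋ)=(0.159394, 0.427972) → end (x,ẋ)=(0.195721, -0.274619)

1 0.4140 0.1594 0.4280
2 1.0200 0.1957 -0.2746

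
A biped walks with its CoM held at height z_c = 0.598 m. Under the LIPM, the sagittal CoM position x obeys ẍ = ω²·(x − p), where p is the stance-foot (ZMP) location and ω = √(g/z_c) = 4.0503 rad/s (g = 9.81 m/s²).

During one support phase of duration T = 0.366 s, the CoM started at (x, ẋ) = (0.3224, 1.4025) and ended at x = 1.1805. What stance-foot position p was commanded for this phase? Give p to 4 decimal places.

p = 0.2198

ωT = 4.0503·0.366 = 1.482410; cosh(ωT) = 2.315317, sinh(ωT) = 2.088227
x(T) = p + (x₀−p)·cosh(ωT) + (ẋ₀/ω)·sinh(ωT) ⇒ p·(1 − cosh) = x(T) − x₀·cosh − (ẋ₀/ω)·sinh
numerator   = 1.1805 − (0.3224)·2.315317 − (1.4025/4.0503)·2.088227 = -0.289050
denominator = 1 − 2.315317 = -1.315317
p = -0.289050 / -1.315317 = 0.2198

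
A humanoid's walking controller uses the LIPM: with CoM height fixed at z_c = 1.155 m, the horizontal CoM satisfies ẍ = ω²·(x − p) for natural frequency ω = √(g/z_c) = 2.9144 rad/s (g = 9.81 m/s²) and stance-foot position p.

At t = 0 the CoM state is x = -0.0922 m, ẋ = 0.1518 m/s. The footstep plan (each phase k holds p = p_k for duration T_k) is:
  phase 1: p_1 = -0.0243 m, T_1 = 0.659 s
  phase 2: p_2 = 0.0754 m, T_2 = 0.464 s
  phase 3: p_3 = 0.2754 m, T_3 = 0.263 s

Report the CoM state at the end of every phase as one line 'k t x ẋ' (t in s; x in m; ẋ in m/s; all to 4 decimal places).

phase 1: p=-0.0243, T=0.659, ωT=1.920590, cosh=3.485751, sinh=3.339230; start (x,ẋ)=(-0.092200, 0.151800) → end (x,ẋ)=(-0.087055, -0.131656)
phase 2: p=0.0754, T=0.464, ωT=1.352282, cosh=2.062443, sinh=1.803794; start (x,ẋ)=(-0.087055, -0.131656) → end (x,ẋ)=(-0.341139, -1.125553)
phase 3: p=0.2754, T=0.263, ωT=0.766487, cosh=1.308418, sinh=0.843775; start (x,ẋ)=(-0.341139, -1.125553) → end (x,ẋ)=(-0.857159, -2.988822)

1 0.6590 -0.0871 -0.1317
2 1.1230 -0.3411 -1.1256
3 1.3860 -0.8572 -2.9888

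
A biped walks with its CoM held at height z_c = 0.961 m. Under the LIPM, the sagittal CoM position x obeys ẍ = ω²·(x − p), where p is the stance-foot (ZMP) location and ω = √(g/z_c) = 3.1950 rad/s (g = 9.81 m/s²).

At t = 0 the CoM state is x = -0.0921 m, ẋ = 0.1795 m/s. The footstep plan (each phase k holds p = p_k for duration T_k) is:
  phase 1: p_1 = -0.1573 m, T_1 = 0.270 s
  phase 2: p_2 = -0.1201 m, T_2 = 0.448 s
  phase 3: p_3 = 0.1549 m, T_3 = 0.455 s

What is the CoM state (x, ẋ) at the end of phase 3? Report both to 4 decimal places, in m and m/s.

phase 1: p=-0.1573, T=0.270, ωT=0.862650, cosh=1.395737, sinh=0.973695; start (x,ẋ)=(-0.092100, 0.179500) → end (x,ẋ)=(-0.011594, 0.453369)
phase 2: p=-0.1201, T=0.448, ωT=1.431360, cosh=2.211685, sinh=1.972701; start (x,ẋ)=(-0.011594, 0.453369) → end (x,ẋ)=(0.399806, 1.686597)
phase 3: p=0.1549, T=0.455, ωT=1.453725, cosh=2.256361, sinh=2.022663; start (x,ẋ)=(0.399806, 1.686597) → end (x,ẋ)=(1.775232, 5.388253)

x = 1.7752, ẋ = 5.3883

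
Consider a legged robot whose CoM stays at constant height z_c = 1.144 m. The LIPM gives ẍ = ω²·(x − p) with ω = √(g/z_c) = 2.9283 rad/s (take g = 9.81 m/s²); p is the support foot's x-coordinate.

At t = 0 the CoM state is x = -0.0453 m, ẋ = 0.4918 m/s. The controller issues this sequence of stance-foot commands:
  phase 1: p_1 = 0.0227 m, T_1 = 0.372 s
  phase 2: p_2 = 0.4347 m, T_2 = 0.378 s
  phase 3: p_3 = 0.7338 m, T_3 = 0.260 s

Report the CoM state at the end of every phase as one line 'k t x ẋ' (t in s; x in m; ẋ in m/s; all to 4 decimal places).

1 0.3720 0.1315 0.5512
2 0.7500 0.1797 -0.2712
3 1.0100 -0.0664 -1.7120

phase 1: p=0.0227, T=0.372, ωT=1.089328, cosh=1.654359, sinh=1.317916; start (x,ẋ)=(-0.045300, 0.491800) → end (x,ẋ)=(0.131544, 0.551184)
phase 2: p=0.4347, T=0.378, ωT=1.106897, cosh=1.677771, sinh=1.347188; start (x,ẋ)=(0.131544, 0.551184) → end (x,ẋ)=(0.179651, -0.271180)
phase 3: p=0.7338, T=0.260, ωT=0.761358, cosh=1.304107, sinh=0.837075; start (x,ẋ)=(0.179651, -0.271180) → end (x,ẋ)=(-0.066389, -1.711983)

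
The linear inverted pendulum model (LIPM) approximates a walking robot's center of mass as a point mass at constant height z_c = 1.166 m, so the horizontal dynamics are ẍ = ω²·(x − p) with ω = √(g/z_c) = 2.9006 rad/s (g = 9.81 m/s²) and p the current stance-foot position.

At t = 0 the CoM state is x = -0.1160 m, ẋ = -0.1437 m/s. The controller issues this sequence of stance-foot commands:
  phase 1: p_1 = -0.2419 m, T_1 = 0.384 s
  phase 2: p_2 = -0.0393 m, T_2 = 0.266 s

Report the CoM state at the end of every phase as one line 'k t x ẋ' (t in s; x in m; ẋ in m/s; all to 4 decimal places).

1 0.3840 -0.0968 0.2538
2 0.6500 -0.0404 0.1913

phase 1: p=-0.2419, T=0.384, ωT=1.113830, cosh=1.687151, sinh=1.358852; start (x,ẋ)=(-0.116000, -0.143700) → end (x,ẋ)=(-0.096807, 0.253790)
phase 2: p=-0.0393, T=0.266, ωT=0.771560, cosh=1.312714, sinh=0.850423; start (x,ẋ)=(-0.096807, 0.253790) → end (x,ẋ)=(-0.040382, 0.191298)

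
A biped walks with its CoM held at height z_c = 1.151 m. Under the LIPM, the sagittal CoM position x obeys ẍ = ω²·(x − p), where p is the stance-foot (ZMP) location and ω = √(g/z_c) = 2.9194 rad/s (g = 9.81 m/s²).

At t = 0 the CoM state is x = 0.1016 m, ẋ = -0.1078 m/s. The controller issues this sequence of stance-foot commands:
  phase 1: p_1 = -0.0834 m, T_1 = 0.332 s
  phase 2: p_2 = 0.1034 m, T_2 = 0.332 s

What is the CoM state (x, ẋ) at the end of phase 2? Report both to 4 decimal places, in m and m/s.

phase 1: p=-0.0834, T=0.332, ωT=0.969241, cosh=1.507657, sinh=1.128286; start (x,ẋ)=(0.101600, -0.107800) → end (x,ẋ)=(0.153854, 0.446849)
phase 2: p=0.1034, T=0.332, ωT=0.969241, cosh=1.507657, sinh=1.128286; start (x,ẋ)=(0.153854, 0.446849) → end (x,ẋ)=(0.352165, 0.839887)

x = 0.3522, ẋ = 0.8399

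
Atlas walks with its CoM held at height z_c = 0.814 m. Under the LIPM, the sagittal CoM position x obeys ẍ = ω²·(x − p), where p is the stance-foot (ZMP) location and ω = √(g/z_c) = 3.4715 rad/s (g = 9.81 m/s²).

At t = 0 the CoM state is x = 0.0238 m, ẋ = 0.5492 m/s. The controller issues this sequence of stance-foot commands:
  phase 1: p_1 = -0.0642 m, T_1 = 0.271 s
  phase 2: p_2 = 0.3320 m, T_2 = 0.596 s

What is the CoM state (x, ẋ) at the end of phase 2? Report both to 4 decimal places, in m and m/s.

phase 1: p=-0.0642, T=0.271, ωT=0.940777, cosh=1.476147, sinh=1.085823; start (x,ẋ)=(0.023800, 0.549200) → end (x,ẋ)=(0.237481, 1.142410)
phase 2: p=0.3320, T=0.596, ωT=2.069014, cosh=4.021662, sinh=3.895351; start (x,ẋ)=(0.237481, 1.142410) → end (x,ẋ)=(1.233768, 3.316232)

x = 1.2338, ẋ = 3.3162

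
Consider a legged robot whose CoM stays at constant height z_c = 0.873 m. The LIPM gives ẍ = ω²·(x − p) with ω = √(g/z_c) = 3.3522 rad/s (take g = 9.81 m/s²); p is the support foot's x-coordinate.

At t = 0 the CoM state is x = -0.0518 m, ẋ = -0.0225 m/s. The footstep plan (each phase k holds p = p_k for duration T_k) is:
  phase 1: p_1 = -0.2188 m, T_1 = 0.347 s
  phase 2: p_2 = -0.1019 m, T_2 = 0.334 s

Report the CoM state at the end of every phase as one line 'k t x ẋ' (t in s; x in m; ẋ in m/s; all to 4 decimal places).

phase 1: p=-0.2188, T=0.347, ωT=1.163213, cosh=1.756340, sinh=1.443860; start (x,ẋ)=(-0.051800, -0.022500) → end (x,ẋ)=(0.064818, 0.768780)
phase 2: p=-0.1019, T=0.334, ωT=1.119635, cosh=1.695067, sinh=1.368668; start (x,ẋ)=(0.064818, 0.768780) → end (x,ẋ)=(0.494582, 2.068043)

1 0.3470 0.0648 0.7688
2 0.6810 0.4946 2.0680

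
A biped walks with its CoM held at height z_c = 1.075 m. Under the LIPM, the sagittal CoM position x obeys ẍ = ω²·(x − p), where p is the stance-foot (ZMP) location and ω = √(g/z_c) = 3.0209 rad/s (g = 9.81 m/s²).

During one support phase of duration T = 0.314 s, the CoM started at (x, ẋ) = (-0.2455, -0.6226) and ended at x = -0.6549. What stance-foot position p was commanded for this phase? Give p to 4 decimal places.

p = 0.1326

ωT = 3.0209·0.314 = 0.948563; cosh(ωT) = 1.484646, sinh(ωT) = 1.097349
x(T) = p + (x₀−p)·cosh(ωT) + (ẋ₀/ω)·sinh(ωT) ⇒ p·(1 − cosh) = x(T) − x₀·cosh − (ẋ₀/ω)·sinh
numerator   = -0.6549 − (-0.2455)·1.484646 − (-0.6226/3.0209)·1.097349 = -0.064258
denominator = 1 − 1.484646 = -0.484646
p = -0.064258 / -0.484646 = 0.1326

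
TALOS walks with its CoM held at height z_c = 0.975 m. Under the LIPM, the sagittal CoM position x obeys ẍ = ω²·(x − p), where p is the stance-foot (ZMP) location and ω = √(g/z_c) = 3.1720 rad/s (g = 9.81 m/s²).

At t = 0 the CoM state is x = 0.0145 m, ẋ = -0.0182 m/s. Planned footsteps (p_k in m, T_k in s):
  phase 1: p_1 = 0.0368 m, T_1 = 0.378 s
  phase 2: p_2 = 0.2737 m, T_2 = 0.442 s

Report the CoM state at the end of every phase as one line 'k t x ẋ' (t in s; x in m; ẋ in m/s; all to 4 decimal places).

1 0.3780 -0.0122 -0.1396
2 0.8200 -0.4263 -2.0316

phase 1: p=0.0368, T=0.378, ωT=1.199016, cosh=1.809171, sinh=1.507680; start (x,ẋ)=(0.014500, -0.018200) → end (x,ẋ)=(-0.012195, -0.139574)
phase 2: p=0.2737, T=0.442, ωT=1.402024, cosh=2.154757, sinh=1.908659; start (x,ẋ)=(-0.012195, -0.139574) → end (x,ẋ)=(-0.426319, -2.031632)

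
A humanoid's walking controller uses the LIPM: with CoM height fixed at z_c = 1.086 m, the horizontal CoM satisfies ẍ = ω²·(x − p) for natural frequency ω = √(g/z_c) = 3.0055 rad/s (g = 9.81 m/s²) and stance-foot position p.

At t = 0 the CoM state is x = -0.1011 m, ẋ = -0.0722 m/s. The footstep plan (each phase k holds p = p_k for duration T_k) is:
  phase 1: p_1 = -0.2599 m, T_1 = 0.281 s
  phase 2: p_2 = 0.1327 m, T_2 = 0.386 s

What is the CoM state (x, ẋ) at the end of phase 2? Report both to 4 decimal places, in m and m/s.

phase 1: p=-0.2599, T=0.281, ωT=0.844546, cosh=1.378336, sinh=0.948584; start (x,ẋ)=(-0.101100, -0.072200) → end (x,ẋ)=(-0.063808, 0.353218)
phase 2: p=0.1327, T=0.386, ωT=1.160123, cosh=1.751887, sinh=1.438439; start (x,ẋ)=(-0.063808, 0.353218) → end (x,ẋ)=(-0.042508, -0.230750)

x = -0.0425, ẋ = -0.2307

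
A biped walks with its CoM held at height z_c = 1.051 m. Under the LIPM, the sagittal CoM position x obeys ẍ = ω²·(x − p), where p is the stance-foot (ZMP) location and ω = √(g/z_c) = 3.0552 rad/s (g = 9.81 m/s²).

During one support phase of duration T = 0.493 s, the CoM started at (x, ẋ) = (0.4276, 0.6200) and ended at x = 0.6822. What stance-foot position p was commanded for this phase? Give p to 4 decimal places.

ωT = 3.0552·0.493 = 1.506214; cosh(ωT) = 2.365686, sinh(ωT) = 2.143938
x(T) = p + (x₀−p)·cosh(ωT) + (ẋ₀/ω)·sinh(ωT) ⇒ p·(1 − cosh) = x(T) − x₀·cosh − (ẋ₀/ω)·sinh
numerator   = 0.6822 − (0.4276)·2.365686 − (0.6200/3.0552)·2.143938 = -0.764442
denominator = 1 − 2.365686 = -1.365686
p = -0.764442 / -1.365686 = 0.5597

p = 0.5597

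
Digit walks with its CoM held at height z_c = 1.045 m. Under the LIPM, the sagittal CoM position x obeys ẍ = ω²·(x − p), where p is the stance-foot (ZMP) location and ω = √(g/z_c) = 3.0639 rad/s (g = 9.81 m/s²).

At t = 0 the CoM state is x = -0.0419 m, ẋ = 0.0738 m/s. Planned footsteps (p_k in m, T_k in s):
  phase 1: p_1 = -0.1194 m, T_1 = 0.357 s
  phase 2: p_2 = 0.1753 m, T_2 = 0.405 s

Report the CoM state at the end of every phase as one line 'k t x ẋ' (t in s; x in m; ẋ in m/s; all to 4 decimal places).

1 0.3570 0.0412 0.4372
2 0.7620 0.1502 0.1682

phase 1: p=-0.1194, T=0.357, ωT=1.093812, cosh=1.660286, sinh=1.325349; start (x,ẋ)=(-0.041900, 0.073800) → end (x,ẋ)=(0.041196, 0.437236)
phase 2: p=0.1753, T=0.405, ωT=1.240879, cosh=1.873892, sinh=1.584762; start (x,ẋ)=(0.041196, 0.437236) → end (x,ẋ)=(0.150158, 0.168183)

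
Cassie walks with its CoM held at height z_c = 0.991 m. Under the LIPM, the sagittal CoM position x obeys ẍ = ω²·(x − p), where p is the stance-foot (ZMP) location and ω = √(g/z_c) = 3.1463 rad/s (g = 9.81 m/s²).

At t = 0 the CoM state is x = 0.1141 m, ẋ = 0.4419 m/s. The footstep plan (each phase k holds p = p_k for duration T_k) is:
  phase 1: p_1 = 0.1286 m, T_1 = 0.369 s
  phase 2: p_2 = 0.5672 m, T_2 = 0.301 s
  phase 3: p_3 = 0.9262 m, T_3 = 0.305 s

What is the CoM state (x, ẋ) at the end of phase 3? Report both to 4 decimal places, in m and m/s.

phase 1: p=0.1286, T=0.369, ωT=1.160985, cosh=1.753127, sinh=1.439949; start (x,ẋ)=(0.114100, 0.441900) → end (x,ẋ)=(0.305422, 0.709014)
phase 2: p=0.5672, T=0.301, ωT=0.947036, cosh=1.482973, sinh=1.095084; start (x,ẋ)=(0.305422, 0.709014) → end (x,ẋ)=(0.425765, 0.149501)
phase 3: p=0.9262, T=0.305, ωT=0.959622, cosh=1.496873, sinh=1.113835; start (x,ẋ)=(0.425765, 0.149501) → end (x,ẋ)=(0.230038, -1.529970)

x = 0.2300, ẋ = -1.5300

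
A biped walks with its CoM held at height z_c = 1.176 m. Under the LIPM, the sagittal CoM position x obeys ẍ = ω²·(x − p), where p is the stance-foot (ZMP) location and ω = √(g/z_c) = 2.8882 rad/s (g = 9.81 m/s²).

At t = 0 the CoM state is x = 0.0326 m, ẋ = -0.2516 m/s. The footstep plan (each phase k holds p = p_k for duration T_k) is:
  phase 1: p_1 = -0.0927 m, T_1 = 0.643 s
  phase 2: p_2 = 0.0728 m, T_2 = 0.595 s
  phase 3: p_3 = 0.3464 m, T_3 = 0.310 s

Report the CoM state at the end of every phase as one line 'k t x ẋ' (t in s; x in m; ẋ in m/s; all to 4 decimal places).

1 0.6430 0.0462 0.3053
2 1.2380 0.2815 0.6712
3 1.5480 0.4906 0.7674

phase 1: p=-0.0927, T=0.643, ωT=1.857113, cosh=3.280669, sinh=3.124546; start (x,ẋ)=(0.032600, -0.251600) → end (x,ẋ)=(0.046179, 0.305330)
phase 2: p=0.0728, T=0.595, ωT=1.718479, cosh=2.877690, sinh=2.698351; start (x,ẋ)=(0.046179, 0.305330) → end (x,ẋ)=(0.281453, 0.671178)
phase 3: p=0.3464, T=0.310, ωT=0.895342, cosh=1.428320, sinh=1.019853; start (x,ẋ)=(0.281453, 0.671178) → end (x,ẋ)=(0.490635, 0.767354)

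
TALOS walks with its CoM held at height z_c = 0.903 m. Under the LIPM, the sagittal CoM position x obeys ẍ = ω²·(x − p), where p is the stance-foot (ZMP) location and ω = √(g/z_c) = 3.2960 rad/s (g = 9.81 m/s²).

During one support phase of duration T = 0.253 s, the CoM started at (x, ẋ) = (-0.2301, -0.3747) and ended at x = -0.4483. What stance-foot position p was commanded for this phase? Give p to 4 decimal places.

ωT = 3.2960·0.253 = 0.833888; cosh(ωT) = 1.368305, sinh(ωT) = 0.933948
x(T) = p + (x₀−p)·cosh(ωT) + (ẋ₀/ω)·sinh(ωT) ⇒ p·(1 − cosh) = x(T) − x₀·cosh − (ẋ₀/ω)·sinh
numerator   = -0.4483 − (-0.2301)·1.368305 − (-0.3747/3.2960)·0.933948 = -0.027279
denominator = 1 − 1.368305 = -0.368305
p = -0.027279 / -0.368305 = 0.0741

p = 0.0741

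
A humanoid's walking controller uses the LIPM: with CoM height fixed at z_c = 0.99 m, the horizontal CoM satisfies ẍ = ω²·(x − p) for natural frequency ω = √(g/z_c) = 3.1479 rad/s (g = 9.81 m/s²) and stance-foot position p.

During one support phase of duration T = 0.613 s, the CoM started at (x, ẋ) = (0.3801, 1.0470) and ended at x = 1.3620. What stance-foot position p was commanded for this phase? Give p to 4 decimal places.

p = 0.4355

ωT = 3.1479·0.613 = 1.929663; cosh(ωT) = 3.516192, sinh(ωT) = 3.370995
x(T) = p + (x₀−p)·cosh(ωT) + (ẋ₀/ω)·sinh(ωT) ⇒ p·(1 − cosh) = x(T) − x₀·cosh − (ẋ₀/ω)·sinh
numerator   = 1.3620 − (0.3801)·3.516192 − (1.0470/3.1479)·3.370995 = -1.095707
denominator = 1 − 3.516192 = -2.516192
p = -1.095707 / -2.516192 = 0.4355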